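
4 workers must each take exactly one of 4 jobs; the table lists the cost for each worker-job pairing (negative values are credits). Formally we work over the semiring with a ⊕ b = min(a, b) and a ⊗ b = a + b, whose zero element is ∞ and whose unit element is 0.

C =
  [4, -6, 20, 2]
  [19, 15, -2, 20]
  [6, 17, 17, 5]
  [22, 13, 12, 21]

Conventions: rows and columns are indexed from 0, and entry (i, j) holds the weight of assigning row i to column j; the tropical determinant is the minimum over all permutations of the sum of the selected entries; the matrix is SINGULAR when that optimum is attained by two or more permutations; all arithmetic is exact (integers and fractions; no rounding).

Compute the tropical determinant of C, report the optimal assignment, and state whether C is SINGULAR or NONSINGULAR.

σ = (0, 1, 2, 3): 4 + 15 + 17 + 21 = 57
σ = (0, 1, 3, 2): 4 + 15 + 5 + 12 = 36
σ = (0, 2, 1, 3): 4 + (-2) + 17 + 21 = 40
σ = (0, 2, 3, 1): 4 + (-2) + 5 + 13 = 20
σ = (0, 3, 1, 2): 4 + 20 + 17 + 12 = 53
σ = (0, 3, 2, 1): 4 + 20 + 17 + 13 = 54
σ = (1, 0, 2, 3): (-6) + 19 + 17 + 21 = 51
σ = (1, 0, 3, 2): (-6) + 19 + 5 + 12 = 30
σ = (1, 2, 0, 3): (-6) + (-2) + 6 + 21 = 19
σ = (1, 2, 3, 0): (-6) + (-2) + 5 + 22 = 19
σ = (1, 3, 0, 2): (-6) + 20 + 6 + 12 = 32
σ = (1, 3, 2, 0): (-6) + 20 + 17 + 22 = 53
σ = (2, 0, 1, 3): 20 + 19 + 17 + 21 = 77
σ = (2, 0, 3, 1): 20 + 19 + 5 + 13 = 57
σ = (2, 1, 0, 3): 20 + 15 + 6 + 21 = 62
σ = (2, 1, 3, 0): 20 + 15 + 5 + 22 = 62
σ = (2, 3, 0, 1): 20 + 20 + 6 + 13 = 59
σ = (2, 3, 1, 0): 20 + 20 + 17 + 22 = 79
σ = (3, 0, 1, 2): 2 + 19 + 17 + 12 = 50
σ = (3, 0, 2, 1): 2 + 19 + 17 + 13 = 51
σ = (3, 1, 0, 2): 2 + 15 + 6 + 12 = 35
σ = (3, 1, 2, 0): 2 + 15 + 17 + 22 = 56
σ = (3, 2, 0, 1): 2 + (-2) + 6 + 13 = 19
σ = (3, 2, 1, 0): 2 + (-2) + 17 + 22 = 39
Optimal value attained by: σ = (1, 2, 0, 3).
Answer: det⊕(C) = 19; verdict: SINGULAR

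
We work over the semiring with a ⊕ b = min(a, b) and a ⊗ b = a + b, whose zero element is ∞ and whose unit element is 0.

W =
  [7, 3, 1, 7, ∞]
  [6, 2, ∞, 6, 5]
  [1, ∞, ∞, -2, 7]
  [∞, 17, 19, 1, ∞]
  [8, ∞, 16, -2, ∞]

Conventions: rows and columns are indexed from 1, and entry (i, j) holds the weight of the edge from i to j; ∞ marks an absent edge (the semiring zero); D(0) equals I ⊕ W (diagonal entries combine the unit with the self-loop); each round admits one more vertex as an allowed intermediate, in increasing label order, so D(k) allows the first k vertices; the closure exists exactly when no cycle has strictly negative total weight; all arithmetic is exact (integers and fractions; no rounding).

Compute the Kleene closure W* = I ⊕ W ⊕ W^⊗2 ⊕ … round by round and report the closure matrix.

D(0):
  [0, 3, 1, 7, ∞]
  [6, 0, ∞, 6, 5]
  [1, ∞, 0, -2, 7]
  [∞, 17, 19, 0, ∞]
  [8, ∞, 16, -2, 0]
D(1):
  [0, 3, 1, 7, ∞]
  [6, 0, 7, 6, 5]
  [1, 4, 0, -2, 7]
  [∞, 17, 19, 0, ∞]
  [8, 11, 9, -2, 0]
D(2):
  [0, 3, 1, 7, 8]
  [6, 0, 7, 6, 5]
  [1, 4, 0, -2, 7]
  [23, 17, 19, 0, 22]
  [8, 11, 9, -2, 0]
D(3):
  [0, 3, 1, -1, 8]
  [6, 0, 7, 5, 5]
  [1, 4, 0, -2, 7]
  [20, 17, 19, 0, 22]
  [8, 11, 9, -2, 0]
D(4):
  [0, 3, 1, -1, 8]
  [6, 0, 7, 5, 5]
  [1, 4, 0, -2, 7]
  [20, 17, 19, 0, 22]
  [8, 11, 9, -2, 0]
D(5):
  [0, 3, 1, -1, 8]
  [6, 0, 7, 3, 5]
  [1, 4, 0, -2, 7]
  [20, 17, 19, 0, 22]
  [8, 11, 9, -2, 0]
Answer: W* = [[0, 3, 1, -1, 8], [6, 0, 7, 3, 5], [1, 4, 0, -2, 7], [20, 17, 19, 0, 22], [8, 11, 9, -2, 0]]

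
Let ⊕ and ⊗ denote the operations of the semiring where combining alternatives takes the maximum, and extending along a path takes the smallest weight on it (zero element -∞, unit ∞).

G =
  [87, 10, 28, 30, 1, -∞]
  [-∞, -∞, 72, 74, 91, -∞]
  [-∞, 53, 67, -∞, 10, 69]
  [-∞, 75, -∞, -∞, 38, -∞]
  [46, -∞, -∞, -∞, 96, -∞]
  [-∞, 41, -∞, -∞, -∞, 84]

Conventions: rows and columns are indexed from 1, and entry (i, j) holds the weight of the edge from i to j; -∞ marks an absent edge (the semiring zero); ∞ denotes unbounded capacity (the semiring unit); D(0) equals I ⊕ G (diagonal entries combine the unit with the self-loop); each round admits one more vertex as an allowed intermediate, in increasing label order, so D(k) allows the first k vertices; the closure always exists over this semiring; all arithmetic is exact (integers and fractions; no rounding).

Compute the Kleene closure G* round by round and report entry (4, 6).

D(0):
  [∞, 10, 28, 30, 1, -∞]
  [-∞, ∞, 72, 74, 91, -∞]
  [-∞, 53, ∞, -∞, 10, 69]
  [-∞, 75, -∞, ∞, 38, -∞]
  [46, -∞, -∞, -∞, ∞, -∞]
  [-∞, 41, -∞, -∞, -∞, ∞]
D(1):
  [∞, 10, 28, 30, 1, -∞]
  [-∞, ∞, 72, 74, 91, -∞]
  [-∞, 53, ∞, -∞, 10, 69]
  [-∞, 75, -∞, ∞, 38, -∞]
  [46, 10, 28, 30, ∞, -∞]
  [-∞, 41, -∞, -∞, -∞, ∞]
D(2):
  [∞, 10, 28, 30, 10, -∞]
  [-∞, ∞, 72, 74, 91, -∞]
  [-∞, 53, ∞, 53, 53, 69]
  [-∞, 75, 72, ∞, 75, -∞]
  [46, 10, 28, 30, ∞, -∞]
  [-∞, 41, 41, 41, 41, ∞]
D(3):
  [∞, 28, 28, 30, 28, 28]
  [-∞, ∞, 72, 74, 91, 69]
  [-∞, 53, ∞, 53, 53, 69]
  [-∞, 75, 72, ∞, 75, 69]
  [46, 28, 28, 30, ∞, 28]
  [-∞, 41, 41, 41, 41, ∞]
D(4):
  [∞, 30, 30, 30, 30, 30]
  [-∞, ∞, 72, 74, 91, 69]
  [-∞, 53, ∞, 53, 53, 69]
  [-∞, 75, 72, ∞, 75, 69]
  [46, 30, 30, 30, ∞, 30]
  [-∞, 41, 41, 41, 41, ∞]
D(5):
  [∞, 30, 30, 30, 30, 30]
  [46, ∞, 72, 74, 91, 69]
  [46, 53, ∞, 53, 53, 69]
  [46, 75, 72, ∞, 75, 69]
  [46, 30, 30, 30, ∞, 30]
  [41, 41, 41, 41, 41, ∞]
D(6):
  [∞, 30, 30, 30, 30, 30]
  [46, ∞, 72, 74, 91, 69]
  [46, 53, ∞, 53, 53, 69]
  [46, 75, 72, ∞, 75, 69]
  [46, 30, 30, 30, ∞, 30]
  [41, 41, 41, 41, 41, ∞]
Answer: G*[4][6] = 69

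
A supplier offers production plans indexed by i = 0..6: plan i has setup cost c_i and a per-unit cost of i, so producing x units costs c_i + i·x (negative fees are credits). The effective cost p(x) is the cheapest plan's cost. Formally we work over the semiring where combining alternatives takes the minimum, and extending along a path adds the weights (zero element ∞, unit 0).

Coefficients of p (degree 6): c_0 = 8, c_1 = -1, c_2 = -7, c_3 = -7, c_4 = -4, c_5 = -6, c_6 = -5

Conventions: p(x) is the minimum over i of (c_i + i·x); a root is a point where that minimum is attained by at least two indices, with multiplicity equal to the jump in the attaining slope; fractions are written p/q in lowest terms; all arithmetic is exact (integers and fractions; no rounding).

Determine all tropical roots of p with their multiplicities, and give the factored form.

hull edge (i=0, c=8) to (i=1, c=-1): slope -9, span 1
hull edge (i=1, c=-1) to (i=2, c=-7): slope -6, span 1
hull edge (i=2, c=-7) to (i=3, c=-7): slope 0, span 1
hull edge (i=3, c=-7) to (i=5, c=-6): slope 1/2, span 2
hull edge (i=5, c=-6) to (i=6, c=-5): slope 1, span 1
Factored form: p(x) = -5 ⊗ (x ⊕ (-1)) ⊗ (x ⊕ (-1/2)) ⊗ (x ⊕ (-1/2)) ⊗ (x ⊕ 0) ⊗ (x ⊕ 6) ⊗ (x ⊕ 9)
Answer: roots = -1 (mult 1), -1/2 (mult 2), 0 (mult 1), 6 (mult 1), 9 (mult 1)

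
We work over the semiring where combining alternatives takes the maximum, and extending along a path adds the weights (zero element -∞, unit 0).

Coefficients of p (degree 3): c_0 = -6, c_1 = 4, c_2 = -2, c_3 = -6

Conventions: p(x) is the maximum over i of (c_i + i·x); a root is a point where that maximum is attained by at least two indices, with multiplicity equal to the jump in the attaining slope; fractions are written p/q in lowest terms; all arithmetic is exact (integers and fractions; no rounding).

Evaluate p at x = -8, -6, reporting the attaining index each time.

p(-8) = max(-6+0·(-8)=-6, 4+1·(-8)=-4, -2+2·(-8)=-18, -6+3·(-8)=-30) = -4 (attained by i=1)
p(-6) = max(-6+0·(-6)=-6, 4+1·(-6)=-2, -2+2·(-6)=-14, -6+3·(-6)=-24) = -2 (attained by i=1)
Answer: p(-8) = -4; p(-6) = -2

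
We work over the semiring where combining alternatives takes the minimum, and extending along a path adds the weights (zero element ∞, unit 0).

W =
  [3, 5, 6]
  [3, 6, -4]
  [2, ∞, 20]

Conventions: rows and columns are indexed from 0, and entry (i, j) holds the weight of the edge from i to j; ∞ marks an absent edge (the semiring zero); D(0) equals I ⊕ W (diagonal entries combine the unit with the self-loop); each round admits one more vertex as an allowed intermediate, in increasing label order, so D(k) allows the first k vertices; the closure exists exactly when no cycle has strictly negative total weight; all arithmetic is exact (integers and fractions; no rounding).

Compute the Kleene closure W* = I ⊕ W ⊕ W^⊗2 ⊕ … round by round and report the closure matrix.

D(0):
  [0, 5, 6]
  [3, 0, -4]
  [2, ∞, 0]
D(1):
  [0, 5, 6]
  [3, 0, -4]
  [2, 7, 0]
D(2):
  [0, 5, 1]
  [3, 0, -4]
  [2, 7, 0]
D(3):
  [0, 5, 1]
  [-2, 0, -4]
  [2, 7, 0]
Answer: W* = [[0, 5, 1], [-2, 0, -4], [2, 7, 0]]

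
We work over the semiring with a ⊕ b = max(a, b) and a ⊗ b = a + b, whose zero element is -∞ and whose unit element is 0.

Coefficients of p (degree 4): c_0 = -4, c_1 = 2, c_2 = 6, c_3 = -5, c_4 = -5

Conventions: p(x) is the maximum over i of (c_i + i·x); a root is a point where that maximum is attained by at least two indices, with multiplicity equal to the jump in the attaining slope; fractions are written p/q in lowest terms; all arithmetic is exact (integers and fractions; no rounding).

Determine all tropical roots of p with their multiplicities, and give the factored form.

hull edge (i=0, c=-4) to (i=1, c=2): slope 6, span 1
hull edge (i=1, c=2) to (i=2, c=6): slope 4, span 1
hull edge (i=2, c=6) to (i=4, c=-5): slope -11/2, span 2
Factored form: p(x) = -5 ⊗ (x ⊕ (-6)) ⊗ (x ⊕ (-4)) ⊗ (x ⊕ 11/2) ⊗ (x ⊕ 11/2)
Answer: roots = -6 (mult 1), -4 (mult 1), 11/2 (mult 2)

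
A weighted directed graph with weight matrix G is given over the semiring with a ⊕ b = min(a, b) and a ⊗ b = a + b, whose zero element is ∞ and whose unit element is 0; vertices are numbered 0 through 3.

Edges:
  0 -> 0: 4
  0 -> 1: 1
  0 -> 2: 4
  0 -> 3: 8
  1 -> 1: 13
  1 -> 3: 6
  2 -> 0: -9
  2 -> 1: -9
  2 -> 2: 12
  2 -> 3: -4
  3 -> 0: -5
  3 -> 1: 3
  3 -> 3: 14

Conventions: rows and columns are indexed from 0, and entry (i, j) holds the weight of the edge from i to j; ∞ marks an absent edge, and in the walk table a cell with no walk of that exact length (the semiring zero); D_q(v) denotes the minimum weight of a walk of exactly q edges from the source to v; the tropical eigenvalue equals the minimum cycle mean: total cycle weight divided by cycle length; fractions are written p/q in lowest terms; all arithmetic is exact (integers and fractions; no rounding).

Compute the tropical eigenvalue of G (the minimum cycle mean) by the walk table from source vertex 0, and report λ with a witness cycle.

q=0: [0, ∞, ∞, ∞]
q=1: [4, 1, 4, 8]
q=2: [-5, -5, 8, 0]
q=3: [-5, -4, -1, 1]
q=4: [-10, -10, -1, -5]
Optimal cycle mean attained by: cycle 0->2->0, total 4 + (-9), length 2.
Answer: λ = -5/2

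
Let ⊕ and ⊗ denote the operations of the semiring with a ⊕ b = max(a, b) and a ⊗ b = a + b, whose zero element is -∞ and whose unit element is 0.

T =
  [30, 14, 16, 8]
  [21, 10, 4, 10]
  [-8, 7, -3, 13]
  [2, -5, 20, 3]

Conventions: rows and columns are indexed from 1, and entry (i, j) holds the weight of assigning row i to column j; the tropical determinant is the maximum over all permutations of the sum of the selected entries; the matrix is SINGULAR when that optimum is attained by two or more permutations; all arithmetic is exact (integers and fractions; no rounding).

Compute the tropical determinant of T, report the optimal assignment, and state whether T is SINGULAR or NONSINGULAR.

σ = (1, 2, 3, 4): 30 + 10 + (-3) + 3 = 40
σ = (1, 2, 4, 3): 30 + 10 + 13 + 20 = 73
σ = (1, 3, 2, 4): 30 + 4 + 7 + 3 = 44
σ = (1, 3, 4, 2): 30 + 4 + 13 + (-5) = 42
σ = (1, 4, 2, 3): 30 + 10 + 7 + 20 = 67
σ = (1, 4, 3, 2): 30 + 10 + (-3) + (-5) = 32
σ = (2, 1, 3, 4): 14 + 21 + (-3) + 3 = 35
σ = (2, 1, 4, 3): 14 + 21 + 13 + 20 = 68
σ = (2, 3, 1, 4): 14 + 4 + (-8) + 3 = 13
σ = (2, 3, 4, 1): 14 + 4 + 13 + 2 = 33
σ = (2, 4, 1, 3): 14 + 10 + (-8) + 20 = 36
σ = (2, 4, 3, 1): 14 + 10 + (-3) + 2 = 23
σ = (3, 1, 2, 4): 16 + 21 + 7 + 3 = 47
σ = (3, 1, 4, 2): 16 + 21 + 13 + (-5) = 45
σ = (3, 2, 1, 4): 16 + 10 + (-8) + 3 = 21
σ = (3, 2, 4, 1): 16 + 10 + 13 + 2 = 41
σ = (3, 4, 1, 2): 16 + 10 + (-8) + (-5) = 13
σ = (3, 4, 2, 1): 16 + 10 + 7 + 2 = 35
σ = (4, 1, 2, 3): 8 + 21 + 7 + 20 = 56
σ = (4, 1, 3, 2): 8 + 21 + (-3) + (-5) = 21
σ = (4, 2, 1, 3): 8 + 10 + (-8) + 20 = 30
σ = (4, 2, 3, 1): 8 + 10 + (-3) + 2 = 17
σ = (4, 3, 1, 2): 8 + 4 + (-8) + (-5) = -1
σ = (4, 3, 2, 1): 8 + 4 + 7 + 2 = 21
Optimal value attained by: σ = (1, 2, 4, 3).
Answer: det⊕(T) = 73; verdict: NONSINGULAR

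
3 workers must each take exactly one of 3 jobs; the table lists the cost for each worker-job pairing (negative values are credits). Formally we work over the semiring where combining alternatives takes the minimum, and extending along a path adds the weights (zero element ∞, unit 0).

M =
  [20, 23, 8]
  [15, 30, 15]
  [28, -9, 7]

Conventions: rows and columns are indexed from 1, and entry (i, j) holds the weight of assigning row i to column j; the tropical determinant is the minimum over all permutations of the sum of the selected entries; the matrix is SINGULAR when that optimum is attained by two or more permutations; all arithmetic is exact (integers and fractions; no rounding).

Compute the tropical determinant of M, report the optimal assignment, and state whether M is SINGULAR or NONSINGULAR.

σ = (1, 2, 3): 20 + 30 + 7 = 57
σ = (1, 3, 2): 20 + 15 + (-9) = 26
σ = (2, 1, 3): 23 + 15 + 7 = 45
σ = (2, 3, 1): 23 + 15 + 28 = 66
σ = (3, 1, 2): 8 + 15 + (-9) = 14
σ = (3, 2, 1): 8 + 30 + 28 = 66
Optimal value attained by: σ = (3, 1, 2).
Answer: det⊕(M) = 14; verdict: NONSINGULAR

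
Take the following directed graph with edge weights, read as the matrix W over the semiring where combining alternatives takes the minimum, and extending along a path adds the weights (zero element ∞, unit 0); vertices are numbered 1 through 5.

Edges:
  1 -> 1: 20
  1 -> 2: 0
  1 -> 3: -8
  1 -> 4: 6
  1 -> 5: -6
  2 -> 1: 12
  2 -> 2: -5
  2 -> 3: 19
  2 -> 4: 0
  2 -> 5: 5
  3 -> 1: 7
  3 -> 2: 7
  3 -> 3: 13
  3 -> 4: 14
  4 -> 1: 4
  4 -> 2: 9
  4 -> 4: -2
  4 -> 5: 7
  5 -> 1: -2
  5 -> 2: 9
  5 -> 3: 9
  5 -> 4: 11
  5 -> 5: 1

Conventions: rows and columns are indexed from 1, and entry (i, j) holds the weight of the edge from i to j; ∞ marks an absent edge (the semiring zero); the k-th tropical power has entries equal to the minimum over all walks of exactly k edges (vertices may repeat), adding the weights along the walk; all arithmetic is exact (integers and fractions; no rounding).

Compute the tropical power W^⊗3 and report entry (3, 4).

W^⊗2:
  [-8, -5, 3, 0, -5]
  [3, -10, 4, -5, 0]
  [18, 2, -1, 7, 1]
  [2, 4, -4, -4, -2]
  [-1, -2, -10, 4, -8]
W^⊗3:
  [-7, -10, -16, -5, -14]
  [-2, -15, -5, -10, -5]
  [-1, -3, 10, 2, 2]
  [-4, -1, -6, -6, -4]
  [-10, -7, -9, -2, -7]
Key observation: the optimum is the walk 3->2->2->4, with weight 7 + (-5) + 0 = 2.
Optimal value attained by: walk 3->2->2->4.
Answer: (W^⊗3)[3][4] = 2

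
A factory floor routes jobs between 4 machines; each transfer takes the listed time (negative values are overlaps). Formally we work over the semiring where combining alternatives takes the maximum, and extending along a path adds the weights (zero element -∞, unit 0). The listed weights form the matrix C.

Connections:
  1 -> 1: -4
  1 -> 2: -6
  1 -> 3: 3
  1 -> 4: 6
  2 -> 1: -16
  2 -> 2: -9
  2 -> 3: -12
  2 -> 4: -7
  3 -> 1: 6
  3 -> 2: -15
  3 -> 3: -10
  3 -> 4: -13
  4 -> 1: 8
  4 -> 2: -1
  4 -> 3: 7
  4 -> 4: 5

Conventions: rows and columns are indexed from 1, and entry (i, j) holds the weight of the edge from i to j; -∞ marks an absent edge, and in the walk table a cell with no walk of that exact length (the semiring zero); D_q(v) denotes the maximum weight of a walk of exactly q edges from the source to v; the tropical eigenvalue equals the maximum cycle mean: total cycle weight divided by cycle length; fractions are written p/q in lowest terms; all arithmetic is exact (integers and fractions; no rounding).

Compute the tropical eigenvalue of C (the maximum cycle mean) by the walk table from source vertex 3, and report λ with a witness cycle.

q=0: [-∞, -∞, 0, -∞]
q=1: [6, -15, -10, -13]
q=2: [2, 0, 9, 12]
q=3: [20, 11, 19, 17]
q=4: [25, 16, 24, 26]
Optimal cycle mean attained by: cycle 1->4->1, total 6 + 8, length 2.
Answer: λ = 7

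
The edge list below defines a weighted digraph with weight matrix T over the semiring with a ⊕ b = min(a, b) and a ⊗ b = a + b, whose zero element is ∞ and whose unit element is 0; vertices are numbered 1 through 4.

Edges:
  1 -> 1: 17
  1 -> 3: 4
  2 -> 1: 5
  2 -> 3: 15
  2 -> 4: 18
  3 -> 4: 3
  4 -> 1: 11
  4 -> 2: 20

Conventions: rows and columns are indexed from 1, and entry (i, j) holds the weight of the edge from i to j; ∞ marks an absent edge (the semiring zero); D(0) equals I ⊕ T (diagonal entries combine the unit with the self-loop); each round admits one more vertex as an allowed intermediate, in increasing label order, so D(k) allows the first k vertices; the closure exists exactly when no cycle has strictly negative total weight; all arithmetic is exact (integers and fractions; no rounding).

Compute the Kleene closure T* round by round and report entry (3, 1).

D(0):
  [0, ∞, 4, ∞]
  [5, 0, 15, 18]
  [∞, ∞, 0, 3]
  [11, 20, ∞, 0]
D(1):
  [0, ∞, 4, ∞]
  [5, 0, 9, 18]
  [∞, ∞, 0, 3]
  [11, 20, 15, 0]
D(2):
  [0, ∞, 4, ∞]
  [5, 0, 9, 18]
  [∞, ∞, 0, 3]
  [11, 20, 15, 0]
D(3):
  [0, ∞, 4, 7]
  [5, 0, 9, 12]
  [∞, ∞, 0, 3]
  [11, 20, 15, 0]
D(4):
  [0, 27, 4, 7]
  [5, 0, 9, 12]
  [14, 23, 0, 3]
  [11, 20, 15, 0]
Answer: T*[3][1] = 14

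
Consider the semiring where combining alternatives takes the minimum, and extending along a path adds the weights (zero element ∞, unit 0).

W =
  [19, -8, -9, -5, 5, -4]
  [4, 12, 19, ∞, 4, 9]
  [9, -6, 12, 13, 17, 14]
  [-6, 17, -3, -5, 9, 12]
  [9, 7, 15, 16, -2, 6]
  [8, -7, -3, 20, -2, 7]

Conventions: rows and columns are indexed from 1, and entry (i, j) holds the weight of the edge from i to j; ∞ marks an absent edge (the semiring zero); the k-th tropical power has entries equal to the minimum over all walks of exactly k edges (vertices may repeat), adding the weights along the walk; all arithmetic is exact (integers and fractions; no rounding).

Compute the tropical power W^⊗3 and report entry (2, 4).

W^⊗2:
  [-11, -15, -8, -10, -6, 1]
  [13, -4, -5, -1, 2, 0]
  [-2, 1, 0, 4, -2, 3]
  [-11, -14, -15, -11, -1, -10]
  [7, -1, 0, 4, -4, 4]
  [-3, -9, -1, 3, -4, 2]
W^⊗3:
  [-16, -19, -20, -16, -11, -15]
  [-7, -11, -4, -6, -2, 5]
  [-2, -10, -11, -7, -4, -6]
  [-17, -21, -20, -16, -12, -15]
  [-2, -6, -2, -1, -6, 2]
  [-5, -11, -12, -8, -6, -7]
Key observation: the optimum is the walk 2->1->4->4, with weight 4 + (-5) + (-5) = -6.
Optimal value attained by: walk 2->1->4->4.
Answer: (W^⊗3)[2][4] = -6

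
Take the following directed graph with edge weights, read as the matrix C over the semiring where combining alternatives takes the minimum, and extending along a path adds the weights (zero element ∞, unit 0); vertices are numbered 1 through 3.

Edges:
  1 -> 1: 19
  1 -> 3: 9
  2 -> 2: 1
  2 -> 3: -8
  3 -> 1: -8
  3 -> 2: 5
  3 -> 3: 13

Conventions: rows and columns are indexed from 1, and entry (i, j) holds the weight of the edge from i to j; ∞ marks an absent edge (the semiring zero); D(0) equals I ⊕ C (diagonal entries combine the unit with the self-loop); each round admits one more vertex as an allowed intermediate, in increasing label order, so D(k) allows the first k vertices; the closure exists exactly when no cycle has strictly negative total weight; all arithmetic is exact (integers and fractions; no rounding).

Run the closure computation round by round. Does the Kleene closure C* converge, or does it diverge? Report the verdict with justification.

D(0):
  [0, ∞, 9]
  [∞, 0, -8]
  [-8, 5, 0]
D(1):
  [0, ∞, 9]
  [∞, 0, -8]
  [-8, 5, 0]
Detection: at round 2, diagonal entry (3, 3) turns strictly negative.
Key observation: the cycle 3->2->3 has total weight 5 + (-8), which is strictly negative.
Answer: DIVERGES — negative cycle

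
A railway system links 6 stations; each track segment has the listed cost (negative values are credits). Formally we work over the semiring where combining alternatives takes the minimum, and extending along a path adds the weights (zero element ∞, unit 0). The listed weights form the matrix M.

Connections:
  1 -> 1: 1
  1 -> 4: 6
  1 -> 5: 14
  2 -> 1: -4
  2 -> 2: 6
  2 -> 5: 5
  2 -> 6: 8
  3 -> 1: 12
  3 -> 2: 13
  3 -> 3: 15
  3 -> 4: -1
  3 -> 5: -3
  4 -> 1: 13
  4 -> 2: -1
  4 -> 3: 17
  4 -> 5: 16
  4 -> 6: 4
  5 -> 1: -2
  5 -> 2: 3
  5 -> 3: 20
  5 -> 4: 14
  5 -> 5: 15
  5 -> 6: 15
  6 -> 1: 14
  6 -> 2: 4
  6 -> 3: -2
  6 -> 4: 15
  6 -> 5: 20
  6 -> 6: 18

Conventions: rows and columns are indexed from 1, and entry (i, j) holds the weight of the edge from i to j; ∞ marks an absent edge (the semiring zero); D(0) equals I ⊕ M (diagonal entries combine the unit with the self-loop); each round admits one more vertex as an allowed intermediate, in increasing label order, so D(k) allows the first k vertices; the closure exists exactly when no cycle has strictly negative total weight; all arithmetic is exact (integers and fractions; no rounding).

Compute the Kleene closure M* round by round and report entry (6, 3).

D(0):
  [0, ∞, ∞, 6, 14, ∞]
  [-4, 0, ∞, ∞, 5, 8]
  [12, 13, 0, -1, -3, ∞]
  [13, -1, 17, 0, 16, 4]
  [-2, 3, 20, 14, 0, 15]
  [14, 4, -2, 15, 20, 0]
D(1):
  [0, ∞, ∞, 6, 14, ∞]
  [-4, 0, ∞, 2, 5, 8]
  [12, 13, 0, -1, -3, ∞]
  [13, -1, 17, 0, 16, 4]
  [-2, 3, 20, 4, 0, 15]
  [14, 4, -2, 15, 20, 0]
D(2):
  [0, ∞, ∞, 6, 14, ∞]
  [-4, 0, ∞, 2, 5, 8]
  [9, 13, 0, -1, -3, 21]
  [-5, -1, 17, 0, 4, 4]
  [-2, 3, 20, 4, 0, 11]
  [0, 4, -2, 6, 9, 0]
D(3):
  [0, ∞, ∞, 6, 14, ∞]
  [-4, 0, ∞, 2, 5, 8]
  [9, 13, 0, -1, -3, 21]
  [-5, -1, 17, 0, 4, 4]
  [-2, 3, 20, 4, 0, 11]
  [0, 4, -2, -3, -5, 0]
D(4):
  [0, 5, 23, 6, 10, 10]
  [-4, 0, 19, 2, 5, 6]
  [-6, -2, 0, -1, -3, 3]
  [-5, -1, 17, 0, 4, 4]
  [-2, 3, 20, 4, 0, 8]
  [-8, -4, -2, -3, -5, 0]
D(5):
  [0, 5, 23, 6, 10, 10]
  [-4, 0, 19, 2, 5, 6]
  [-6, -2, 0, -1, -3, 3]
  [-5, -1, 17, 0, 4, 4]
  [-2, 3, 20, 4, 0, 8]
  [-8, -4, -2, -3, -5, 0]
D(6):
  [0, 5, 8, 6, 5, 10]
  [-4, 0, 4, 2, 1, 6]
  [-6, -2, 0, -1, -3, 3]
  [-5, -1, 2, 0, -1, 4]
  [-2, 3, 6, 4, 0, 8]
  [-8, -4, -2, -3, -5, 0]
Answer: M*[6][3] = -2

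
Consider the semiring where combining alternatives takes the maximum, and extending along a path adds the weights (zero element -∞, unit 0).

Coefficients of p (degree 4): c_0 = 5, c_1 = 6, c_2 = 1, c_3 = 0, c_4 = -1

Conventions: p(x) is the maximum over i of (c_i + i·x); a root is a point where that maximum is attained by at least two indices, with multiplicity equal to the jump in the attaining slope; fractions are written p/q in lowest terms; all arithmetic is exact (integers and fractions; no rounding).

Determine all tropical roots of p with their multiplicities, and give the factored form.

hull edge (i=0, c=5) to (i=1, c=6): slope 1, span 1
hull edge (i=1, c=6) to (i=4, c=-1): slope -7/3, span 3
Factored form: p(x) = -1 ⊗ (x ⊕ (-1)) ⊗ (x ⊕ 7/3) ⊗ (x ⊕ 7/3) ⊗ (x ⊕ 7/3)
Answer: roots = -1 (mult 1), 7/3 (mult 3)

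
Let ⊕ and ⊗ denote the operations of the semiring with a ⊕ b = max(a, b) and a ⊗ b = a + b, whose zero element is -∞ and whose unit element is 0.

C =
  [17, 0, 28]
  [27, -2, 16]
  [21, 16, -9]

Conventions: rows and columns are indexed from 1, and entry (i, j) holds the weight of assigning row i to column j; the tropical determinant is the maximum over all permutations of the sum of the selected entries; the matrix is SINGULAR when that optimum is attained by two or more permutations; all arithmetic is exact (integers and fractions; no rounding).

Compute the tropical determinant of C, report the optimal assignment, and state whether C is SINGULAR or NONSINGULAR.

σ = (1, 2, 3): 17 + (-2) + (-9) = 6
σ = (1, 3, 2): 17 + 16 + 16 = 49
σ = (2, 1, 3): 0 + 27 + (-9) = 18
σ = (2, 3, 1): 0 + 16 + 21 = 37
σ = (3, 1, 2): 28 + 27 + 16 = 71
σ = (3, 2, 1): 28 + (-2) + 21 = 47
Optimal value attained by: σ = (3, 1, 2).
Answer: det⊕(C) = 71; verdict: NONSINGULAR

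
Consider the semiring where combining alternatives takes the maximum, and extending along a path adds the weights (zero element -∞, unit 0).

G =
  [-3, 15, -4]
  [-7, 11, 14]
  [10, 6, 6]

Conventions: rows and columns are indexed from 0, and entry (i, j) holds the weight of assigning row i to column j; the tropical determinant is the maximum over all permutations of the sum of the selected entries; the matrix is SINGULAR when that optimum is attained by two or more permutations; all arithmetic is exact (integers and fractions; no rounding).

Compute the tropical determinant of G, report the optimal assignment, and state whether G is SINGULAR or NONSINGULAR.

σ = (0, 1, 2): (-3) + 11 + 6 = 14
σ = (0, 2, 1): (-3) + 14 + 6 = 17
σ = (1, 0, 2): 15 + (-7) + 6 = 14
σ = (1, 2, 0): 15 + 14 + 10 = 39
σ = (2, 0, 1): (-4) + (-7) + 6 = -5
σ = (2, 1, 0): (-4) + 11 + 10 = 17
Optimal value attained by: σ = (1, 2, 0).
Answer: det⊕(G) = 39; verdict: NONSINGULAR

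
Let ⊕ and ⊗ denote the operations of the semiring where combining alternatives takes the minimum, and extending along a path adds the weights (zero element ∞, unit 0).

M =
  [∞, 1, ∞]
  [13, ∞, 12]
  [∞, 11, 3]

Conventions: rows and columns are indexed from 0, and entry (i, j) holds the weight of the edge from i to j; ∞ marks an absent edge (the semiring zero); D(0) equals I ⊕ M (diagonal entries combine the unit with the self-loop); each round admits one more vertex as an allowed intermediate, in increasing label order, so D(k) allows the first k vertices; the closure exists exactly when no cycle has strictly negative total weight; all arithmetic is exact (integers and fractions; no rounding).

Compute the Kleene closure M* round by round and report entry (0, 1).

D(0):
  [0, 1, ∞]
  [13, 0, 12]
  [∞, 11, 0]
D(1):
  [0, 1, ∞]
  [13, 0, 12]
  [∞, 11, 0]
D(2):
  [0, 1, 13]
  [13, 0, 12]
  [24, 11, 0]
D(3):
  [0, 1, 13]
  [13, 0, 12]
  [24, 11, 0]
Answer: M*[0][1] = 1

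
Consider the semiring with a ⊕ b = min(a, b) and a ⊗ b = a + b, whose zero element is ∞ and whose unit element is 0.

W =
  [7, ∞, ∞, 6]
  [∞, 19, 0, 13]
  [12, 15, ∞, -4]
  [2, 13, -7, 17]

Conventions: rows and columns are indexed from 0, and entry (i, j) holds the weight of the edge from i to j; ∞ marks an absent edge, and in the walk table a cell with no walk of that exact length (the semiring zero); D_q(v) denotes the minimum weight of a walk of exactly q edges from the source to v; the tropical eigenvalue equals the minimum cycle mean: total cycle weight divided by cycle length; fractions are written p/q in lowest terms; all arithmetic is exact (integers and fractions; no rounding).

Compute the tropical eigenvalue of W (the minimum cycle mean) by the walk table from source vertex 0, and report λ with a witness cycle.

q=0: [0, ∞, ∞, ∞]
q=1: [7, ∞, ∞, 6]
q=2: [8, 19, -1, 13]
q=3: [11, 14, 6, -5]
q=4: [-3, 8, -12, 2]
Optimal cycle mean attained by: cycle 2->3->2, total (-4) + (-7), length 2.
Answer: λ = -11/2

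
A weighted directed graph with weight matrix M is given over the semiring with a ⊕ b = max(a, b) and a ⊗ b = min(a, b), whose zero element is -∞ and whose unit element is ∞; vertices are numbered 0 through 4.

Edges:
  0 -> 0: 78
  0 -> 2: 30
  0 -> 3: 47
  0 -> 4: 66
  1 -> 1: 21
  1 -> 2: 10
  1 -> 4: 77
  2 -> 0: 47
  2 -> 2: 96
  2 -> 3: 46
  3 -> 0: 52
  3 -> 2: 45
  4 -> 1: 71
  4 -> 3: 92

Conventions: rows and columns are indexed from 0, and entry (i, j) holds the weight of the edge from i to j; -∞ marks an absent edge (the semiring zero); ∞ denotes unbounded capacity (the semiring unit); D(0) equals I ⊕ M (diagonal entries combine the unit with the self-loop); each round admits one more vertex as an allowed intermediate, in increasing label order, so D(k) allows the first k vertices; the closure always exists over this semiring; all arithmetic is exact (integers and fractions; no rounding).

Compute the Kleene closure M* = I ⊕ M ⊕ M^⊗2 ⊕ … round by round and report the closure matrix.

D(0):
  [∞, -∞, 30, 47, 66]
  [-∞, ∞, 10, -∞, 77]
  [47, -∞, ∞, 46, -∞]
  [52, -∞, 45, ∞, -∞]
  [-∞, 71, -∞, 92, ∞]
D(1):
  [∞, -∞, 30, 47, 66]
  [-∞, ∞, 10, -∞, 77]
  [47, -∞, ∞, 47, 47]
  [52, -∞, 45, ∞, 52]
  [-∞, 71, -∞, 92, ∞]
D(2):
  [∞, -∞, 30, 47, 66]
  [-∞, ∞, 10, -∞, 77]
  [47, -∞, ∞, 47, 47]
  [52, -∞, 45, ∞, 52]
  [-∞, 71, 10, 92, ∞]
D(3):
  [∞, -∞, 30, 47, 66]
  [10, ∞, 10, 10, 77]
  [47, -∞, ∞, 47, 47]
  [52, -∞, 45, ∞, 52]
  [10, 71, 10, 92, ∞]
D(4):
  [∞, -∞, 45, 47, 66]
  [10, ∞, 10, 10, 77]
  [47, -∞, ∞, 47, 47]
  [52, -∞, 45, ∞, 52]
  [52, 71, 45, 92, ∞]
D(5):
  [∞, 66, 45, 66, 66]
  [52, ∞, 45, 77, 77]
  [47, 47, ∞, 47, 47]
  [52, 52, 45, ∞, 52]
  [52, 71, 45, 92, ∞]
Answer: M* = [[∞, 66, 45, 66, 66], [52, ∞, 45, 77, 77], [47, 47, ∞, 47, 47], [52, 52, 45, ∞, 52], [52, 71, 45, 92, ∞]]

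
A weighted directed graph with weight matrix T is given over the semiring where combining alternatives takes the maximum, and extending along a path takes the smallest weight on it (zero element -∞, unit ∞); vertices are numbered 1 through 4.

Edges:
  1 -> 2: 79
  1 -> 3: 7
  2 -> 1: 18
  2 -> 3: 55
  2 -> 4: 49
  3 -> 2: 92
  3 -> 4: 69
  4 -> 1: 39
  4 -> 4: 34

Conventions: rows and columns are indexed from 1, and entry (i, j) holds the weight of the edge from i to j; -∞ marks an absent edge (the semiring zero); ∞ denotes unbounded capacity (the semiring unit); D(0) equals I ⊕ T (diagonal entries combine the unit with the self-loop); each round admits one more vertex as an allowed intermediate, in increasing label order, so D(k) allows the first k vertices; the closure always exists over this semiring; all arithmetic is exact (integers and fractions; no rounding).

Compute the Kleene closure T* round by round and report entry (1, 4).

D(0):
  [∞, 79, 7, -∞]
  [18, ∞, 55, 49]
  [-∞, 92, ∞, 69]
  [39, -∞, -∞, ∞]
D(1):
  [∞, 79, 7, -∞]
  [18, ∞, 55, 49]
  [-∞, 92, ∞, 69]
  [39, 39, 7, ∞]
D(2):
  [∞, 79, 55, 49]
  [18, ∞, 55, 49]
  [18, 92, ∞, 69]
  [39, 39, 39, ∞]
D(3):
  [∞, 79, 55, 55]
  [18, ∞, 55, 55]
  [18, 92, ∞, 69]
  [39, 39, 39, ∞]
D(4):
  [∞, 79, 55, 55]
  [39, ∞, 55, 55]
  [39, 92, ∞, 69]
  [39, 39, 39, ∞]
Answer: T*[1][4] = 55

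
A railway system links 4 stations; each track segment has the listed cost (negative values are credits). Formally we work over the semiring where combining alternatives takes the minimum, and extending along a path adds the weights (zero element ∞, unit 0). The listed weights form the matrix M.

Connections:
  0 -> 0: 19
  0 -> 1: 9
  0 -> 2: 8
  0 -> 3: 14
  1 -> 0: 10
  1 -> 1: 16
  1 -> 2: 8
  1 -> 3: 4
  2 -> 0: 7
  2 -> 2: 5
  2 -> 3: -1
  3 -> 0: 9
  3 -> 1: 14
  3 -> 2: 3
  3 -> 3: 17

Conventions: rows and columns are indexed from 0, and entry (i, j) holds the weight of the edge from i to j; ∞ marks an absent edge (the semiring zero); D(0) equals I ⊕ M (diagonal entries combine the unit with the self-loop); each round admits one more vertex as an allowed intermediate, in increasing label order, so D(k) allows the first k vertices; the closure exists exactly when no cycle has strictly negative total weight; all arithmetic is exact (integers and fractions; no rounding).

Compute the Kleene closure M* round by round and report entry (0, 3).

D(0):
  [0, 9, 8, 14]
  [10, 0, 8, 4]
  [7, ∞, 0, -1]
  [9, 14, 3, 0]
D(1):
  [0, 9, 8, 14]
  [10, 0, 8, 4]
  [7, 16, 0, -1]
  [9, 14, 3, 0]
D(2):
  [0, 9, 8, 13]
  [10, 0, 8, 4]
  [7, 16, 0, -1]
  [9, 14, 3, 0]
D(3):
  [0, 9, 8, 7]
  [10, 0, 8, 4]
  [7, 16, 0, -1]
  [9, 14, 3, 0]
D(4):
  [0, 9, 8, 7]
  [10, 0, 7, 4]
  [7, 13, 0, -1]
  [9, 14, 3, 0]
Answer: M*[0][3] = 7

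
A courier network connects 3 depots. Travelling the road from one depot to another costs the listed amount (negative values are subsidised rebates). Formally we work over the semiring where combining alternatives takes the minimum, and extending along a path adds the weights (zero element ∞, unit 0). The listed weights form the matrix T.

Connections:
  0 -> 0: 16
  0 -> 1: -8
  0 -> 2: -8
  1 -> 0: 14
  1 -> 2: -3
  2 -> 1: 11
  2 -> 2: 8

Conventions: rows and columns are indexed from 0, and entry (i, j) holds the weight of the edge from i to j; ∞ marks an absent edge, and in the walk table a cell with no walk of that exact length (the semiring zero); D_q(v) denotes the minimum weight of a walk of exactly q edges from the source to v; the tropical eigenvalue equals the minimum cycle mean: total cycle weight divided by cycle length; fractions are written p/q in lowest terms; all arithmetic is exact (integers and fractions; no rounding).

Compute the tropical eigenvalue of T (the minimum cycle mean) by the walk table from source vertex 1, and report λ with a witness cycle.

q=0: [∞, 0, ∞]
q=1: [14, ∞, -3]
q=2: [30, 6, 5]
q=3: [20, 16, 3]
Optimal cycle mean attained by: cycle 0->1->0, total (-8) + 14, length 2.
Answer: λ = 3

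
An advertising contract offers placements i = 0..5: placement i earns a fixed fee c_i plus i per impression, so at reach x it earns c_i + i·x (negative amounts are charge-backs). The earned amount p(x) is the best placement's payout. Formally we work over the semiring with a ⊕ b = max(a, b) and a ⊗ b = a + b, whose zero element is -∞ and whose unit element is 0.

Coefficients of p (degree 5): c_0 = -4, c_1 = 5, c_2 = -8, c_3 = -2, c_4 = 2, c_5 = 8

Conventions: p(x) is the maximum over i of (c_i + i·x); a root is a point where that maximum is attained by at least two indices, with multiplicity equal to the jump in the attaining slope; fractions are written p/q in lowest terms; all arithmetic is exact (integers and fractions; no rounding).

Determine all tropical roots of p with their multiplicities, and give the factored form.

hull edge (i=0, c=-4) to (i=1, c=5): slope 9, span 1
hull edge (i=1, c=5) to (i=5, c=8): slope 3/4, span 4
Factored form: p(x) = 8 ⊗ (x ⊕ (-9)) ⊗ (x ⊕ (-3/4)) ⊗ (x ⊕ (-3/4)) ⊗ (x ⊕ (-3/4)) ⊗ (x ⊕ (-3/4))
Answer: roots = -9 (mult 1), -3/4 (mult 4)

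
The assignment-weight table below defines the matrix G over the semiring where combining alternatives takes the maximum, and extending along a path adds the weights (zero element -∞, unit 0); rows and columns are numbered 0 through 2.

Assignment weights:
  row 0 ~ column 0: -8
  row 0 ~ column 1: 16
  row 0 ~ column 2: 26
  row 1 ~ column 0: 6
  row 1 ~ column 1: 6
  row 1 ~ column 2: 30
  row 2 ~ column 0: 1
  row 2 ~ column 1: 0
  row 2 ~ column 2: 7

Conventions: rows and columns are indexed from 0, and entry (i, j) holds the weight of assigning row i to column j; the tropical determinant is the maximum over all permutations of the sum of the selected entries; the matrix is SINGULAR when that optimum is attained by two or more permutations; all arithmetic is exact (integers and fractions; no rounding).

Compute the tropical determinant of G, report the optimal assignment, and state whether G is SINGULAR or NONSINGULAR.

σ = (0, 1, 2): (-8) + 6 + 7 = 5
σ = (0, 2, 1): (-8) + 30 + 0 = 22
σ = (1, 0, 2): 16 + 6 + 7 = 29
σ = (1, 2, 0): 16 + 30 + 1 = 47
σ = (2, 0, 1): 26 + 6 + 0 = 32
σ = (2, 1, 0): 26 + 6 + 1 = 33
Optimal value attained by: σ = (1, 2, 0).
Answer: det⊕(G) = 47; verdict: NONSINGULAR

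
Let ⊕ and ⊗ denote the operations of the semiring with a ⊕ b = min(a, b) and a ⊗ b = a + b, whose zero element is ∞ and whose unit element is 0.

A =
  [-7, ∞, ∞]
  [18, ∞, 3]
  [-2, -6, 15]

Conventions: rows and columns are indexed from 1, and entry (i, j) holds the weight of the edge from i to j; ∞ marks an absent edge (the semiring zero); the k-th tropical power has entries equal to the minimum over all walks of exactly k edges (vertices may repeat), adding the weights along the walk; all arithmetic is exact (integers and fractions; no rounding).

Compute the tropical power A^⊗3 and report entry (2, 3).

A^⊗2:
  [-14, ∞, ∞]
  [1, -3, 18]
  [-9, 9, -3]
A^⊗3:
  [-21, ∞, ∞]
  [-6, 12, 0]
  [-16, -9, 12]
Key observation: the optimum is the walk 2->3->2->3, with weight 3 + (-6) + 3 = 0.
Optimal value attained by: walk 2->3->2->3.
Answer: (A^⊗3)[2][3] = 0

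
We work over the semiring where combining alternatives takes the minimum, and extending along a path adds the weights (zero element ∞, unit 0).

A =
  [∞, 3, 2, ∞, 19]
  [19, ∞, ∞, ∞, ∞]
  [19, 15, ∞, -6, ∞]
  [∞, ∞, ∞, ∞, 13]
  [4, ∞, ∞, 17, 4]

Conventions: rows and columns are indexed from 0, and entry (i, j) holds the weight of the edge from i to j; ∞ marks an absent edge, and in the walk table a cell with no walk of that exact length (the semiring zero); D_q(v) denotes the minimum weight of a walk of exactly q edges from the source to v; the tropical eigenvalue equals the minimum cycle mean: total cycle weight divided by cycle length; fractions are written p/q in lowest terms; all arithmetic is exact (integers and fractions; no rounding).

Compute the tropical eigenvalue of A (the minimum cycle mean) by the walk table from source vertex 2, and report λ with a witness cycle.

q=0: [∞, ∞, 0, ∞, ∞]
q=1: [19, 15, ∞, -6, ∞]
q=2: [34, 22, 21, ∞, 7]
q=3: [11, 36, 36, 15, 11]
q=4: [15, 14, 13, 28, 15]
q=5: [19, 18, 17, 7, 19]
Optimal cycle mean attained by: cycle 0->2->3->4->0, total 2 + (-6) + 13 + 4, length 4.
Answer: λ = 13/4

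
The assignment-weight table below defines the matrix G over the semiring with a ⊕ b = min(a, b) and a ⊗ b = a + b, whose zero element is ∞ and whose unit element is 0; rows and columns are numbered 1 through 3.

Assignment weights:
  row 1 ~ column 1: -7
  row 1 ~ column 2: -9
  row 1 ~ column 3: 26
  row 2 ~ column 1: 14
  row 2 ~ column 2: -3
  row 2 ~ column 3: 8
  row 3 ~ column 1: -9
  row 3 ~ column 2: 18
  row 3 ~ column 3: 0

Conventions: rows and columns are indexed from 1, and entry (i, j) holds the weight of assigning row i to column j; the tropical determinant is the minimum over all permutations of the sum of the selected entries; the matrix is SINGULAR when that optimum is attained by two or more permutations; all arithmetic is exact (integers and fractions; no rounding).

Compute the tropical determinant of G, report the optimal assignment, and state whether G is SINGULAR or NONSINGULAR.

σ = (1, 2, 3): (-7) + (-3) + 0 = -10
σ = (1, 3, 2): (-7) + 8 + 18 = 19
σ = (2, 1, 3): (-9) + 14 + 0 = 5
σ = (2, 3, 1): (-9) + 8 + (-9) = -10
σ = (3, 1, 2): 26 + 14 + 18 = 58
σ = (3, 2, 1): 26 + (-3) + (-9) = 14
Optimal value attained by: σ = (1, 2, 3).
Answer: det⊕(G) = -10; verdict: SINGULAR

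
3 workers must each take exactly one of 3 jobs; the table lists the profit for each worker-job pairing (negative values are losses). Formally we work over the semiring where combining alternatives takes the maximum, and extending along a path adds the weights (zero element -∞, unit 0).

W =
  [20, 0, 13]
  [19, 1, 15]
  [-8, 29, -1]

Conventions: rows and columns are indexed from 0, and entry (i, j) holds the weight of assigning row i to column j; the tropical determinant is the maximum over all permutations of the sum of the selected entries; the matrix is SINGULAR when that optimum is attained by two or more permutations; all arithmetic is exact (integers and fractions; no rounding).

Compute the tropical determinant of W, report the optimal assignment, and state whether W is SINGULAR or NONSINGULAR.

σ = (0, 1, 2): 20 + 1 + (-1) = 20
σ = (0, 2, 1): 20 + 15 + 29 = 64
σ = (1, 0, 2): 0 + 19 + (-1) = 18
σ = (1, 2, 0): 0 + 15 + (-8) = 7
σ = (2, 0, 1): 13 + 19 + 29 = 61
σ = (2, 1, 0): 13 + 1 + (-8) = 6
Optimal value attained by: σ = (0, 2, 1).
Answer: det⊕(W) = 64; verdict: NONSINGULAR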